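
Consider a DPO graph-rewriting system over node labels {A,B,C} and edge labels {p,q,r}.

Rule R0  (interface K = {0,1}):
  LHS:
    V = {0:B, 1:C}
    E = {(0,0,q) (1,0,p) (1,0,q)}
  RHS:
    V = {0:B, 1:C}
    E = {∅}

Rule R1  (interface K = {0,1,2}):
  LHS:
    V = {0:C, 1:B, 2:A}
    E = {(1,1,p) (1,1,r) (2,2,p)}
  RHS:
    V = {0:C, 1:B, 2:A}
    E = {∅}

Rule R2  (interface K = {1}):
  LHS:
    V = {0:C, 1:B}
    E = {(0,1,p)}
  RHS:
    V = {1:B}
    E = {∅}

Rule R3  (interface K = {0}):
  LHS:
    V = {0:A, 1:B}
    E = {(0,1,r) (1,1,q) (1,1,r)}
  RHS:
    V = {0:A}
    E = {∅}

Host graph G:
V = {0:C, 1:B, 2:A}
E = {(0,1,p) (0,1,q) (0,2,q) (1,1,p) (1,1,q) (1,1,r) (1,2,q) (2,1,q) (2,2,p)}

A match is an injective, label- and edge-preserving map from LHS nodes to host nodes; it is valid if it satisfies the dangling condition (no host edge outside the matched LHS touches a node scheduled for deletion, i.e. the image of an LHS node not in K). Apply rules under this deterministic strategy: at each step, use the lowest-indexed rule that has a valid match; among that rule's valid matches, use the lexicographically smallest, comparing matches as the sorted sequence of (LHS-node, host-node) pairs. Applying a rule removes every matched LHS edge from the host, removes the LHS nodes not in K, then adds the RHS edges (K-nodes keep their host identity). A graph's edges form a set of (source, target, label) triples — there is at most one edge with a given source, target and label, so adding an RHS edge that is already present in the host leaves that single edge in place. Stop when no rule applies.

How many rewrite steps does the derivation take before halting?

Answer: 2

Derivation:
[0] host  ⇒  3 nodes, 9 edges  {0-p->1 0-q->1 0-q->2 1-p->1 1-q->1 1-r->1 1-q->2 2-q->1 2-p->2}
[1] R0 @ {0↦1, 1↦0}  ⇒  3 nodes, 6 edges  {0-q->2 1-p->1 1-r->1 1-q->2 2-q->1 2-p->2}
[2] R1 @ {0↦0, 1↦1, 2↦2}  ⇒  3 nodes, 3 edges  {0-q->2 1-q->2 2-q->1}
final graph: no rule applies after step 2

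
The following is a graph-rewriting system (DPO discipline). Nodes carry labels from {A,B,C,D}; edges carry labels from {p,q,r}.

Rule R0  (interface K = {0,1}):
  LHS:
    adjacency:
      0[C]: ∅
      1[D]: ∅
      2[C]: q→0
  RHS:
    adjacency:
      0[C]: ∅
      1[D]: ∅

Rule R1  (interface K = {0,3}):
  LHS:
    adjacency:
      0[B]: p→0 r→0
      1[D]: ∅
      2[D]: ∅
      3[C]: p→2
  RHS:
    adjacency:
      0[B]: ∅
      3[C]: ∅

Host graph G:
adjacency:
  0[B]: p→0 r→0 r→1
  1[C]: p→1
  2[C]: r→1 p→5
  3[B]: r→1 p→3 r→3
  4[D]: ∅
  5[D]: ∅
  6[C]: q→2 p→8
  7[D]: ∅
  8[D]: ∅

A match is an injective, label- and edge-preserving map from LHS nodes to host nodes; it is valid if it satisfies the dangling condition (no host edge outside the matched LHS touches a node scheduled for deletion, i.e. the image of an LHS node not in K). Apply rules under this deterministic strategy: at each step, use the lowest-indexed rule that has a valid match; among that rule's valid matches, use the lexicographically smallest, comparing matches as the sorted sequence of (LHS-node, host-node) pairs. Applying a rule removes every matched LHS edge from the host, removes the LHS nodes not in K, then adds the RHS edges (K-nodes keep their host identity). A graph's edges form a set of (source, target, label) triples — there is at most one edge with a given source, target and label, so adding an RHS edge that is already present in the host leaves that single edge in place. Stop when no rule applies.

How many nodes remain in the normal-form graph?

Answer: 5

Derivation:
[0] host  ⇒  9 nodes, 11 edges  {0-p->0 0-r->0 0-r->1 1-p->1 2-r->1 2-p->5 3-r->1 3-p->3 3-r->3 6-q->2 6-p->8}
[1] R1 @ {0↦0, 1↦4, 2↦5, 3↦2}  ⇒  7 nodes, 8 edges  {0-r->1 1-p->1 2-r->1 3-r->1 3-p->3 3-r->3 6-q->2 6-p->8}
[2] R1 @ {0↦3, 1↦7, 2↦8, 3↦6}  ⇒  5 nodes, 5 edges  {0-r->1 1-p->1 2-r->1 3-r->1 6-q->2}
final graph: no rule applies after step 2
NF nodes: {0:B, 1:C, 2:C, 3:B, 6:C}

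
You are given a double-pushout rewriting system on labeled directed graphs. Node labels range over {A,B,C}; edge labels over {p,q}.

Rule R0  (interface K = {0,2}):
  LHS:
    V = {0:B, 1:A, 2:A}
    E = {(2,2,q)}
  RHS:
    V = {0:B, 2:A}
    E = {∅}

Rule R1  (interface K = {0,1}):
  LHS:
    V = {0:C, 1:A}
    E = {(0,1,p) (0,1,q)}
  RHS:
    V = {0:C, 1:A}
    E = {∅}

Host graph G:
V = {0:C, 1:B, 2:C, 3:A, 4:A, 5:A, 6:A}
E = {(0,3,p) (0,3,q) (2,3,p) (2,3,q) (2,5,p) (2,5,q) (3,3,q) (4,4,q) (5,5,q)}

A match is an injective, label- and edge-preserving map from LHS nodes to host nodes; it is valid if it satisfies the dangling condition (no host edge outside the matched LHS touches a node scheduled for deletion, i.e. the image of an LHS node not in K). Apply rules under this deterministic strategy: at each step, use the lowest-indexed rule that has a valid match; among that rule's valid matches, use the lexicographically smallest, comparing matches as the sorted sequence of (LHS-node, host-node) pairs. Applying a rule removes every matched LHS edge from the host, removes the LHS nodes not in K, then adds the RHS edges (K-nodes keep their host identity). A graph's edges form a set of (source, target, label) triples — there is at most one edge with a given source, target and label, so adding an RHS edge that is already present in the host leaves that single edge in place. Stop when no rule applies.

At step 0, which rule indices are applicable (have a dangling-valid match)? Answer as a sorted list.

R0: 3 valid matches — {0↦1, 1↦6, 2↦3}, {0↦1, 1↦6, 2↦4}, {0↦1, 1↦6, 2↦5}
R1: 3 valid matches — {0↦0, 1↦3}, {0↦2, 1↦3}, {0↦2, 1↦5}

Answer: [R0,R1]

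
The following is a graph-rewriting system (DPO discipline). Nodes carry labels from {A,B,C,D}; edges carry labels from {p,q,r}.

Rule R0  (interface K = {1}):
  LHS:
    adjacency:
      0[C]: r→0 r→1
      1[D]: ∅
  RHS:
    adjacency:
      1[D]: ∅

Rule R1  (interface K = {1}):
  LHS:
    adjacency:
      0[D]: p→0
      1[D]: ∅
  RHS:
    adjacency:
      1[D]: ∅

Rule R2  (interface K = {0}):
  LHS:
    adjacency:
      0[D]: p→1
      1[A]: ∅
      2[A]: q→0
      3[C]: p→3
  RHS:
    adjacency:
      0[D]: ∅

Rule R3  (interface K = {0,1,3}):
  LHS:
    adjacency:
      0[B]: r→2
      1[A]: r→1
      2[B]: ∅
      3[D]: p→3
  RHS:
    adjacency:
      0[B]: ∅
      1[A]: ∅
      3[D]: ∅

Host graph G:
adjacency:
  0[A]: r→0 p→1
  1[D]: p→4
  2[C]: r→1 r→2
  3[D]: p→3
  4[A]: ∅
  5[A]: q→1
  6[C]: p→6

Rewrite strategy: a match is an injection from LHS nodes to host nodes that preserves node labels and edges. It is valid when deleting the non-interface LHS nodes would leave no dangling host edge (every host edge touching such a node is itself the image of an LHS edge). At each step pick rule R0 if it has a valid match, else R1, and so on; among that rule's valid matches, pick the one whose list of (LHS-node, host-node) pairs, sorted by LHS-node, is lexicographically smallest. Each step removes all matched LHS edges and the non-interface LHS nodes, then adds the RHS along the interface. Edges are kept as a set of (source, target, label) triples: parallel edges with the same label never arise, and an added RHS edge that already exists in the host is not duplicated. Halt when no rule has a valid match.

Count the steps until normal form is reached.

Answer: 3

Derivation:
initial: |V|=7 |E|=8  E = 0-r->0 0-p->1 1-p->4 2-r->1 2-r->2 3-p->3 5-q->1 6-p->6
step 1: apply R0 at {0↦2, 1↦1}  → |V|=6 |E|=6  E = 0-r->0 0-p->1 1-p->4 3-p->3 5-q->1 6-p->6
step 2: apply R1 at {0↦3, 1↦1}  → |V|=5 |E|=5  E = 0-r->0 0-p->1 1-p->4 5-q->1 6-p->6
step 3: apply R2 at {0↦1, 1↦4, 2↦5, 3↦6}  → |V|=2 |E|=2  E = 0-r->0 0-p->1
final graph: no rule applies after step 3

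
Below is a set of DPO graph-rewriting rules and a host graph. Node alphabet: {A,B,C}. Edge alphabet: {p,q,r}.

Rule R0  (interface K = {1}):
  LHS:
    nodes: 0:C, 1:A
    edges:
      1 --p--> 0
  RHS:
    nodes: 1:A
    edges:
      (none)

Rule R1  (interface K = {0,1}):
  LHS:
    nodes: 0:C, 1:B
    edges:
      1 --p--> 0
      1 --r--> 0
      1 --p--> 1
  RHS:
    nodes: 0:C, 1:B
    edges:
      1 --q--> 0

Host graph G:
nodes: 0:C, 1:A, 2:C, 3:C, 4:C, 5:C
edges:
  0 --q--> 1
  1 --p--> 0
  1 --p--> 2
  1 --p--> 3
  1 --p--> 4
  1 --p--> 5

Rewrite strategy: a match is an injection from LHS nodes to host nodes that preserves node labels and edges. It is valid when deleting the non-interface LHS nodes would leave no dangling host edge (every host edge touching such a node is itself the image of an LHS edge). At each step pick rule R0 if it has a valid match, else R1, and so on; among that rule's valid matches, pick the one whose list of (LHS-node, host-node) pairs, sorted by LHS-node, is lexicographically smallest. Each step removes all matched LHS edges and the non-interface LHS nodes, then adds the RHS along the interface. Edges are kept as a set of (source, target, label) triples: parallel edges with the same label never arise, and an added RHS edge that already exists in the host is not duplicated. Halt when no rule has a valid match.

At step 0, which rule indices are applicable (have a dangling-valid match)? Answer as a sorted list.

R0: 4 valid matches — {0↦2, 1↦1}, {0↦3, 1↦1}, {0↦4, 1↦1} (+1 more)
R1: no valid match — LHS pattern not found

Answer: [R0]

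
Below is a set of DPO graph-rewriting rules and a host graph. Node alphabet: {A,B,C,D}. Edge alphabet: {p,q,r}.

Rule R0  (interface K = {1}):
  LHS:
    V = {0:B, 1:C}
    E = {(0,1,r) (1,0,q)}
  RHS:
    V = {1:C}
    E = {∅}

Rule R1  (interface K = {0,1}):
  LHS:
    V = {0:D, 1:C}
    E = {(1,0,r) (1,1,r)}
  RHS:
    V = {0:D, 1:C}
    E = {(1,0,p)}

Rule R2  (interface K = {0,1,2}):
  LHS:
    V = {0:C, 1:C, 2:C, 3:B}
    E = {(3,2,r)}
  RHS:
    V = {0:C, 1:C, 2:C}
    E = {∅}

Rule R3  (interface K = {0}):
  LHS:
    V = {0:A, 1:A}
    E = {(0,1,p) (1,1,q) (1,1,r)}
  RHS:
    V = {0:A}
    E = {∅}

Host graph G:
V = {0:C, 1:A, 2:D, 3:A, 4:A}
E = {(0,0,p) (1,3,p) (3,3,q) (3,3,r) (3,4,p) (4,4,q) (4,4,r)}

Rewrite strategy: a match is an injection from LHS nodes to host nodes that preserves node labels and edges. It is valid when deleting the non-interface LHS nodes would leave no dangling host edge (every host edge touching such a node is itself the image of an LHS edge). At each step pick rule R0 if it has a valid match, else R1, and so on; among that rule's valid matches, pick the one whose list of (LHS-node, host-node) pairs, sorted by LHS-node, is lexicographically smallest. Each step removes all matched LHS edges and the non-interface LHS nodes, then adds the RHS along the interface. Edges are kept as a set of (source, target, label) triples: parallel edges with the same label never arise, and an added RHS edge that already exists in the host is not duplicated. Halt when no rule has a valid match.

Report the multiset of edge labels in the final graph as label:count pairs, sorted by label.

[0] host  ⇒  5 nodes, 7 edges  {0-p->0 1-p->3 3-q->3 3-r->3 3-p->4 4-q->4 4-r->4}
[1] R3 @ {0↦3, 1↦4}  ⇒  4 nodes, 4 edges  {0-p->0 1-p->3 3-q->3 3-r->3}
[2] R3 @ {0↦1, 1↦3}  ⇒  3 nodes, 1 edges  {0-p->0}
halt: no rule applies after step 2
NF edges: [(0, 0, 'p')]

Answer: p:1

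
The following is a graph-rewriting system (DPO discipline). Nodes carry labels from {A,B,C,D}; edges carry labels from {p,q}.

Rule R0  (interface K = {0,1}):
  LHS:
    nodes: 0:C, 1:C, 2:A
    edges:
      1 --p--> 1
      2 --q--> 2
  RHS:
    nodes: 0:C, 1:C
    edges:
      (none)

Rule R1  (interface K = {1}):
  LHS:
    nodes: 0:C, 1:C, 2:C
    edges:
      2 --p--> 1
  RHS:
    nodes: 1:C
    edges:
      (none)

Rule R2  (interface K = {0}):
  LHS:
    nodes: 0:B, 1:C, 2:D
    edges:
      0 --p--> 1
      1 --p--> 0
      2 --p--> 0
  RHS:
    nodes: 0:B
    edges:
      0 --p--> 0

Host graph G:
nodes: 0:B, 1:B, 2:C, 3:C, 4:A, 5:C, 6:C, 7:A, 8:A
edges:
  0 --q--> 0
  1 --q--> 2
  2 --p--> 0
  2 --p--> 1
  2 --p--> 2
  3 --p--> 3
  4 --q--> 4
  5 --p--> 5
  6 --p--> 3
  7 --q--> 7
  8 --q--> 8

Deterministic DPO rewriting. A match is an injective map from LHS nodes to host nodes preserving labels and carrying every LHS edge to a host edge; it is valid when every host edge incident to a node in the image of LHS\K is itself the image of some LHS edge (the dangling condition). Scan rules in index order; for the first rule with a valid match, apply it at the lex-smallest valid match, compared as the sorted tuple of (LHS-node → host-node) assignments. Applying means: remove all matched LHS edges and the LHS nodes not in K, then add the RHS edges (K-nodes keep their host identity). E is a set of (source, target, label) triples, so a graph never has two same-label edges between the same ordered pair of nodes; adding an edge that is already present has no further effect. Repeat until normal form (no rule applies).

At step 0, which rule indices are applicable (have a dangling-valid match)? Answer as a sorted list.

R0: 27 valid matches — {0↦2, 1↦3, 2↦4}, {0↦2, 1↦3, 2↦7}, {0↦2, 1↦3, 2↦8} (+24 more)
R1: no valid match — 2 raw matches, all fail dangling condition
R2: no valid match — LHS pattern not found

Answer: [R0]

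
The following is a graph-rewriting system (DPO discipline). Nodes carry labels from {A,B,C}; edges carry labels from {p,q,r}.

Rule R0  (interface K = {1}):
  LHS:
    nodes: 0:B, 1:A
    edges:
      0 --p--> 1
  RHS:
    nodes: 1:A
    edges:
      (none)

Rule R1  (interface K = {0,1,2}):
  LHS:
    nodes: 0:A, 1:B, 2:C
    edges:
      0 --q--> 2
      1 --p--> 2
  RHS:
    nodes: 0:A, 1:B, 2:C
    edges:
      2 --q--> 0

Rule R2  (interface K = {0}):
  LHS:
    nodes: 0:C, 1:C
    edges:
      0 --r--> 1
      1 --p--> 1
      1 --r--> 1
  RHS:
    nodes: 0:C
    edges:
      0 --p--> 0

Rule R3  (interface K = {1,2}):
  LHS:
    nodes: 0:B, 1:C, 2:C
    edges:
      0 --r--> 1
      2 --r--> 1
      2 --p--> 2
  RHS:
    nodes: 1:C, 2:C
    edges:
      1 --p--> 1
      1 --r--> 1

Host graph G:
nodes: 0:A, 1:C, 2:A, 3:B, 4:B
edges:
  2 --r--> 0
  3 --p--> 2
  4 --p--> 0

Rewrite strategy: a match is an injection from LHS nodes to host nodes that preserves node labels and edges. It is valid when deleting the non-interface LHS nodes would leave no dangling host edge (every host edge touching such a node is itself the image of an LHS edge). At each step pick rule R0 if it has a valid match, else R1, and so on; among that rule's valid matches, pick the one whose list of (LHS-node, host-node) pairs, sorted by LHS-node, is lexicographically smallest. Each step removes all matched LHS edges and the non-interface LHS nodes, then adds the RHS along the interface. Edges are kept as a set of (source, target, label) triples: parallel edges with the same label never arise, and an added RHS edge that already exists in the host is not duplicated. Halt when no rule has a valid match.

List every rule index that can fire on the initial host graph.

R0: 2 valid matches — {0↦3, 1↦2}, {0↦4, 1↦0}
R1: no valid match — LHS pattern not found
R2: no valid match — LHS pattern not found
R3: no valid match — LHS pattern not found

Answer: [R0]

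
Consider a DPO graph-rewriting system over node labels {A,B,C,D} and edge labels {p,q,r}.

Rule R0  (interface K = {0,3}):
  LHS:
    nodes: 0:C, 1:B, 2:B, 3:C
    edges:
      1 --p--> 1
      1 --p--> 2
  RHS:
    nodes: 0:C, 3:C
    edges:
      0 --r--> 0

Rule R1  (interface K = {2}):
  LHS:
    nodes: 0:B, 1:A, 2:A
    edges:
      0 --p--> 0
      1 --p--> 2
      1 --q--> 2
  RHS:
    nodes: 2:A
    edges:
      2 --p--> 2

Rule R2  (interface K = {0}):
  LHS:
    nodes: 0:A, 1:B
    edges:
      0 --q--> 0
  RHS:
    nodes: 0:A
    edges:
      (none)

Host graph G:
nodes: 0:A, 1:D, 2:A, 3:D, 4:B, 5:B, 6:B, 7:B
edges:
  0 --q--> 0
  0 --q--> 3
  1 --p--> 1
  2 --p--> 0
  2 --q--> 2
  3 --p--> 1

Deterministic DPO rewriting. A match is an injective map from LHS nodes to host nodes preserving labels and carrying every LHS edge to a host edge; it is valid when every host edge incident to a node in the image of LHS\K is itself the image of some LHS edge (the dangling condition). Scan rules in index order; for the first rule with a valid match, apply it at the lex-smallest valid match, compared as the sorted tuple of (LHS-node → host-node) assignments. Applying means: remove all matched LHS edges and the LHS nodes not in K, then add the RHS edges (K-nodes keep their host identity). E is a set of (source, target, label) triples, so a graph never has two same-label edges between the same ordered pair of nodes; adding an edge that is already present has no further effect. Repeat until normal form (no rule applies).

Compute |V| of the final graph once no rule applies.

Answer: 6

Rewrite trace:
initial: |V|=8 |E|=6  E = 0-q->0 0-q->3 1-p->1 2-p->0 2-q->2 3-p->1
step 1: apply R2 at {0↦0, 1↦4}  → |V|=7 |E|=5  E = 0-q->3 1-p->1 2-p->0 2-q->2 3-p->1
step 2: apply R2 at {0↦2, 1↦5}  → |V|=6 |E|=4  E = 0-q->3 1-p->1 2-p->0 3-p->1
normal form: no rule applies after step 2
NF nodes: {0:A, 1:D, 2:A, 3:D, 6:B, 7:B}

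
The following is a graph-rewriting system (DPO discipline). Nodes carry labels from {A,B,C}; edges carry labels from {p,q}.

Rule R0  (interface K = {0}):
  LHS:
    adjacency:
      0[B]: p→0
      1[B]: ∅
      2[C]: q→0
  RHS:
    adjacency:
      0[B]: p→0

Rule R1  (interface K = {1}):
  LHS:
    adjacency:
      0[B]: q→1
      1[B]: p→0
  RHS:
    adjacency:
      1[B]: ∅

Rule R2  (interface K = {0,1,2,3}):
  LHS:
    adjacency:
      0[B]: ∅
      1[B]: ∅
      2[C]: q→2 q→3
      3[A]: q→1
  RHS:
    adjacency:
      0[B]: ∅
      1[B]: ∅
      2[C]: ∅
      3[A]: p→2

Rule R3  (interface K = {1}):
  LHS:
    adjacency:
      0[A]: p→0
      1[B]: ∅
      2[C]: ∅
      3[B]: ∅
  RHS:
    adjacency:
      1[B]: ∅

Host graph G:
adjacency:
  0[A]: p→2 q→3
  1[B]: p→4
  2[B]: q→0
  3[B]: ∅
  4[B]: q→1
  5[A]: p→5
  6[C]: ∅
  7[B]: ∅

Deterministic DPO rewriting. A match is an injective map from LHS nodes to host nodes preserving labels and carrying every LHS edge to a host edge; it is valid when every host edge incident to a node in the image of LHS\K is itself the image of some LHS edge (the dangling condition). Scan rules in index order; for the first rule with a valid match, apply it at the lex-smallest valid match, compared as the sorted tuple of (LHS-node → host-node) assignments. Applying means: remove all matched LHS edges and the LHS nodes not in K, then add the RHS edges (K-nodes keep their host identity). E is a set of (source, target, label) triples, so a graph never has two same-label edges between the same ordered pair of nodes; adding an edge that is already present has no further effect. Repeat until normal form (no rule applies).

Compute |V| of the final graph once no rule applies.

[0] host  ⇒  8 nodes, 6 edges  {0-p->2 0-q->3 1-p->4 2-q->0 4-q->1 5-p->5}
[1] R1 @ {0↦4, 1↦1}  ⇒  7 nodes, 4 edges  {0-p->2 0-q->3 2-q->0 5-p->5}
[2] R3 @ {0↦5, 1↦1, 2↦6, 3↦7}  ⇒  4 nodes, 3 edges  {0-p->2 0-q->3 2-q->0}
halt: no rule applies after step 2
NF nodes: {0:A, 1:B, 2:B, 3:B}

Answer: 4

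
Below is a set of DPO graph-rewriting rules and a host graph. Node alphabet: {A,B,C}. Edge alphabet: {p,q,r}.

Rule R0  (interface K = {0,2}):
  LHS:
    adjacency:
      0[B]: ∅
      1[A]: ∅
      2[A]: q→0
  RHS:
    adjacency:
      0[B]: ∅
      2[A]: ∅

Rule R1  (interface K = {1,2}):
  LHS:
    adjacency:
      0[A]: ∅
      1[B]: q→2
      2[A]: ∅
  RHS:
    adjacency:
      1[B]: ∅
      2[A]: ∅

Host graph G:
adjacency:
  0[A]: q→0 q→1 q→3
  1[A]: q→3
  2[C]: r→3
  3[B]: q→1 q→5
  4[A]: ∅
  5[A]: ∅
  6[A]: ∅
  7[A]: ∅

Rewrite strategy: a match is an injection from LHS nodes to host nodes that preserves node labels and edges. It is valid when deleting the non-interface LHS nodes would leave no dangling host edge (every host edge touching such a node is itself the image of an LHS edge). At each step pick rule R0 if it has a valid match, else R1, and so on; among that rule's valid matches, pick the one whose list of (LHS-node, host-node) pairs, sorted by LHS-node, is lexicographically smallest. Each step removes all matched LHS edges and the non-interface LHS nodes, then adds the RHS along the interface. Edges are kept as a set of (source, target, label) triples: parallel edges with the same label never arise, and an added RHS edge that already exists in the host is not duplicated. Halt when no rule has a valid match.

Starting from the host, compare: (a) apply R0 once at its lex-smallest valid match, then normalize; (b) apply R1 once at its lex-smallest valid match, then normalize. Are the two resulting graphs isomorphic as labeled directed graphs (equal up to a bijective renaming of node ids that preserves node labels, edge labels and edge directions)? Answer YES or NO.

Answer: YES

Steps:
branch R0-first: apply at {0↦3, 1↦4, 2↦0} → |E|=6, then 2 more step(s) → NF |V|=5 |E|=4 V={0:A, 1:A, 2:C, 3:B, 5:A} E=0-q->0 0-q->1 2-r->3 3-q->5
branch R1-first: apply at {0↦4, 1↦3, 2↦1} → |E|=6, then 2 more step(s) → NF |V|=5 |E|=4 V={0:A, 1:A, 2:C, 3:B, 5:A} E=0-q->0 0-q->1 2-r->3 3-q->5
graphs isomorphic (equal up to label-preserving node renaming)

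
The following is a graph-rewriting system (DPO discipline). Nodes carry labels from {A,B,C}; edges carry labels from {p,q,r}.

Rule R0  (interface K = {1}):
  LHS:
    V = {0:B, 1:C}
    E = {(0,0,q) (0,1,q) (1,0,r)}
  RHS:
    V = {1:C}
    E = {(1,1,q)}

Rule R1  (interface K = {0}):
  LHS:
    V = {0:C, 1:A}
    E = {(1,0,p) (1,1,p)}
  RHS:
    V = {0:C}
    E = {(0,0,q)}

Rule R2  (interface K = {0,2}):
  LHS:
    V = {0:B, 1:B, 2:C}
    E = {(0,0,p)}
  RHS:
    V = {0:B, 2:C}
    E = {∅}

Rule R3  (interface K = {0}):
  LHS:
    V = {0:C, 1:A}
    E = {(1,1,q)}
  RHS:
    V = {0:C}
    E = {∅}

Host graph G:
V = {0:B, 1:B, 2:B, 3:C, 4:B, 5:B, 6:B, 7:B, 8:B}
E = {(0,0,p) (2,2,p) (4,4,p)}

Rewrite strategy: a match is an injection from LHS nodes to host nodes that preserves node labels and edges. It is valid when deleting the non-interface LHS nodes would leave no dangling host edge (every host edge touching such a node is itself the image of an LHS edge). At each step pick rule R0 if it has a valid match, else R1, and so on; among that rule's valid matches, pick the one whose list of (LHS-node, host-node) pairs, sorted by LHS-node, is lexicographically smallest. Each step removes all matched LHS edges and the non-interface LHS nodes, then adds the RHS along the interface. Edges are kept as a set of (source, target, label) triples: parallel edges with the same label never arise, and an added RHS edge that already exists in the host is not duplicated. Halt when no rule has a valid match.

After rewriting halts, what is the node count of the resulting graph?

Answer: 6

Derivation:
start.  V:9 E:3  edges: 0-p->0 2-p->2 4-p->4
1. fire R2 via {0↦0, 1↦1, 2↦3}  →  V:8 E:2  edges: 2-p->2 4-p->4
2. fire R2 via {0↦2, 1↦0, 2↦3}  →  V:7 E:1  edges: 4-p->4
3. fire R2 via {0↦4, 1↦2, 2↦3}  →  V:6 E:0  edges: ∅
normal form: no rule applies after step 3
NF nodes: {3:C, 4:B, 5:B, 6:B, 7:B, 8:B}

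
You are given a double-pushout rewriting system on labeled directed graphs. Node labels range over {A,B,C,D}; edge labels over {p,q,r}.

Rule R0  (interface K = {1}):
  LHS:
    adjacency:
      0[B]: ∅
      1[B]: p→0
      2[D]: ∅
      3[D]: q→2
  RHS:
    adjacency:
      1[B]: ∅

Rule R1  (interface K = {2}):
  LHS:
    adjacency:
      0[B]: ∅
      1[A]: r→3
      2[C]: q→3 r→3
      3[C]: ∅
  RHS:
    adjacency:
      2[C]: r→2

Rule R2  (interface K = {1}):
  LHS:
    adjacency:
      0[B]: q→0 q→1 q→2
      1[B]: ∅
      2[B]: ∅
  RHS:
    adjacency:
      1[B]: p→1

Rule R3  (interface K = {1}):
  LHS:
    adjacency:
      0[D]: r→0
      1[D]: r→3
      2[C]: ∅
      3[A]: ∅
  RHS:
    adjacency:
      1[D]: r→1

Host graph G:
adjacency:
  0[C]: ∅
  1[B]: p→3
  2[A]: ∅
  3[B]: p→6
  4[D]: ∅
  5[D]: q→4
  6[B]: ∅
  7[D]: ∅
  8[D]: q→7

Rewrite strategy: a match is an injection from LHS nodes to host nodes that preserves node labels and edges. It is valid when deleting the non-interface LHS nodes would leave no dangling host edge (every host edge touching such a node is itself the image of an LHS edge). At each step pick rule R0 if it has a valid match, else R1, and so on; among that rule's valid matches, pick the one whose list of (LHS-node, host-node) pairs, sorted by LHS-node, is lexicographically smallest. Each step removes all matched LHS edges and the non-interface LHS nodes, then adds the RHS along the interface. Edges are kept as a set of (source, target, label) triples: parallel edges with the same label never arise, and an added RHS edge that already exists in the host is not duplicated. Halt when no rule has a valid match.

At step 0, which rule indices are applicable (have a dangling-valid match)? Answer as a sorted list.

R0: 2 valid matches — {0↦6, 1↦3, 2↦4, 3↦5}, {0↦6, 1↦3, 2↦7, 3↦8}
R1: no valid match — LHS pattern not found
R2: no valid match — LHS pattern not found
R3: no valid match — LHS pattern not found

Answer: [R0]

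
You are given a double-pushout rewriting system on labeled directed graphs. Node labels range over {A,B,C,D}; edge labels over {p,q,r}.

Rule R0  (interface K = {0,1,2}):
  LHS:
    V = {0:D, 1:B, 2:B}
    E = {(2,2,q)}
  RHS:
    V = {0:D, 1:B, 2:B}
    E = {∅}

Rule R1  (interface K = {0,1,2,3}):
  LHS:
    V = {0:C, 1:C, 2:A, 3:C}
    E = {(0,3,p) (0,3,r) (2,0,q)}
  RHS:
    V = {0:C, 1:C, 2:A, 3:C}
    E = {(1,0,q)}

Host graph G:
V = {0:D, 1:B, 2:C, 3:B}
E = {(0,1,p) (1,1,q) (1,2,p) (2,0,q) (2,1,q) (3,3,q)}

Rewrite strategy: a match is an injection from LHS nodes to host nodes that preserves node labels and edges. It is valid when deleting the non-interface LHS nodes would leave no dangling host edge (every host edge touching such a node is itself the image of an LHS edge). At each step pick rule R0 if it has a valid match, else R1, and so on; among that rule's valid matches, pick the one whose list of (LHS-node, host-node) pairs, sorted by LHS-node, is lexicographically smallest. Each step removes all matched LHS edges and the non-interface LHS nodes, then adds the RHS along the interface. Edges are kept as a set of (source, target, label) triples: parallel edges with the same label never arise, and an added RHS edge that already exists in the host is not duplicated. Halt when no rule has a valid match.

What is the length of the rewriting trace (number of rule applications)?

Answer: 2

Rewrite trace:
[0] host  ⇒  4 nodes, 6 edges  {0-p->1 1-q->1 1-p->2 2-q->0 2-q->1 3-q->3}
[1] R0 @ {0↦0, 1↦1, 2↦3}  ⇒  4 nodes, 5 edges  {0-p->1 1-q->1 1-p->2 2-q->0 2-q->1}
[2] R0 @ {0↦0, 1↦3, 2↦1}  ⇒  4 nodes, 4 edges  {0-p->1 1-p->2 2-q->0 2-q->1}
final graph: no rule applies after step 2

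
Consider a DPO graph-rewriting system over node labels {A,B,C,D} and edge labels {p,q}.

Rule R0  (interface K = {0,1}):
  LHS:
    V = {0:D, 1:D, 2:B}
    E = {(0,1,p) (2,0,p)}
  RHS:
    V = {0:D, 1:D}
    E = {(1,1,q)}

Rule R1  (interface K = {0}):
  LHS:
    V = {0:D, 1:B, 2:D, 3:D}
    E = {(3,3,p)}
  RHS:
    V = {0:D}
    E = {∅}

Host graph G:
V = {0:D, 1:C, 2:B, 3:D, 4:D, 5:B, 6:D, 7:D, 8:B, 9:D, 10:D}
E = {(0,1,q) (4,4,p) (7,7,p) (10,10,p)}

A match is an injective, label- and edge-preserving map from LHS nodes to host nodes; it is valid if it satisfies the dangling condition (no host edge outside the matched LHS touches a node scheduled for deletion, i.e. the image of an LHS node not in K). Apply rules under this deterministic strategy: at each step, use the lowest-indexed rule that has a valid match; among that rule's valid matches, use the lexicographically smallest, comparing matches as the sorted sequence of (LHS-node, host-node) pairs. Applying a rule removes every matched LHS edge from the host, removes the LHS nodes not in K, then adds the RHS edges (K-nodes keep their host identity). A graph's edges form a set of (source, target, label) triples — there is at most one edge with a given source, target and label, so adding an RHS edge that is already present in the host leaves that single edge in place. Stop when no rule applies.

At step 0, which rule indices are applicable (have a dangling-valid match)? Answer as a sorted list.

Answer: [R1]

Steps:
R0: no valid match — LHS pattern not found
R1: 135 valid matches — {0↦0, 1↦2, 2↦3, 3↦4}, {0↦0, 1↦2, 2↦3, 3↦7}, {0↦0, 1↦2, 2↦3, 3↦10} (+132 more)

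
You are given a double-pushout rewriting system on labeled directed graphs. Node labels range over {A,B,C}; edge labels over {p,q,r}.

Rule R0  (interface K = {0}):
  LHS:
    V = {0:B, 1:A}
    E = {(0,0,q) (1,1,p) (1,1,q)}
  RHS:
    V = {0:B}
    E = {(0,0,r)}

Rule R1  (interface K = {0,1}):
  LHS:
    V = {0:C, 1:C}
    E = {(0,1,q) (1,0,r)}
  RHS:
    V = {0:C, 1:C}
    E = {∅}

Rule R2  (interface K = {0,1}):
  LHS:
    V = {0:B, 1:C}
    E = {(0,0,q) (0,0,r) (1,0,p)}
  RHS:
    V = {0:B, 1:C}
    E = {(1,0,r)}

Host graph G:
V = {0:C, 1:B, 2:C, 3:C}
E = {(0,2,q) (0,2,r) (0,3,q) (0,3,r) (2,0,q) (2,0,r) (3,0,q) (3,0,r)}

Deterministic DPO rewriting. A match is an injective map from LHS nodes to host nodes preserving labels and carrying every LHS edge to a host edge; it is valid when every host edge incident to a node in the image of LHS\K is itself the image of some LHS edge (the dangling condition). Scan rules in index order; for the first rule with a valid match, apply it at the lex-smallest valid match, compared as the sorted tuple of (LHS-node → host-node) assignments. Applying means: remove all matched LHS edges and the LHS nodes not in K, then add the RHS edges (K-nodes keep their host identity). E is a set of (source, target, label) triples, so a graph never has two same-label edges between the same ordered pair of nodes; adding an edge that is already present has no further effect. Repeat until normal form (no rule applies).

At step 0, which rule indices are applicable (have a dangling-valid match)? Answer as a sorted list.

R0: no valid match — LHS pattern not found
R1: 4 valid matches — {0↦0, 1↦2}, {0↦0, 1↦3}, {0↦2, 1↦0} (+1 more)
R2: no valid match — LHS pattern not found

Answer: [R1]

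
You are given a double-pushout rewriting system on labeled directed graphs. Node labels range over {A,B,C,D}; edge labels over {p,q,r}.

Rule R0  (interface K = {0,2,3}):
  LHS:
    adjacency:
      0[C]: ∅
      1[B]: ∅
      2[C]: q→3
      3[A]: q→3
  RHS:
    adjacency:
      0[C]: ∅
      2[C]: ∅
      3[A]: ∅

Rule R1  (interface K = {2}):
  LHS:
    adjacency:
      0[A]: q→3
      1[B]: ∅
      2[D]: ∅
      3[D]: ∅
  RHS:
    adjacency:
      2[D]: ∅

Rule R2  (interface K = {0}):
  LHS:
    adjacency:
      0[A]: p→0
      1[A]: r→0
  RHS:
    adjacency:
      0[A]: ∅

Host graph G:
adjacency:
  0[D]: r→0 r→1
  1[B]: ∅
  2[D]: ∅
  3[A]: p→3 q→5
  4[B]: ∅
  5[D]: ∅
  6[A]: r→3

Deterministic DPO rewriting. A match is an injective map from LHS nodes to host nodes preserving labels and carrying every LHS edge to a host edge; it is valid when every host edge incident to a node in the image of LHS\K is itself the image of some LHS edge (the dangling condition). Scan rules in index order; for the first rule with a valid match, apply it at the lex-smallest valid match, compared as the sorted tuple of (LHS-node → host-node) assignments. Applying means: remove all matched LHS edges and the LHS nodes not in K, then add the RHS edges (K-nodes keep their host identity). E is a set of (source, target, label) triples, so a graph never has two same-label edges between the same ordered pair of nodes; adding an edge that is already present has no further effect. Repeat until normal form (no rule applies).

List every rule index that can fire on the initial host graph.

R0: no valid match — LHS pattern not found
R1: no valid match — 4 raw matches, all fail dangling condition
R2: 1 valid match — {0↦3, 1↦6}

Answer: [R2]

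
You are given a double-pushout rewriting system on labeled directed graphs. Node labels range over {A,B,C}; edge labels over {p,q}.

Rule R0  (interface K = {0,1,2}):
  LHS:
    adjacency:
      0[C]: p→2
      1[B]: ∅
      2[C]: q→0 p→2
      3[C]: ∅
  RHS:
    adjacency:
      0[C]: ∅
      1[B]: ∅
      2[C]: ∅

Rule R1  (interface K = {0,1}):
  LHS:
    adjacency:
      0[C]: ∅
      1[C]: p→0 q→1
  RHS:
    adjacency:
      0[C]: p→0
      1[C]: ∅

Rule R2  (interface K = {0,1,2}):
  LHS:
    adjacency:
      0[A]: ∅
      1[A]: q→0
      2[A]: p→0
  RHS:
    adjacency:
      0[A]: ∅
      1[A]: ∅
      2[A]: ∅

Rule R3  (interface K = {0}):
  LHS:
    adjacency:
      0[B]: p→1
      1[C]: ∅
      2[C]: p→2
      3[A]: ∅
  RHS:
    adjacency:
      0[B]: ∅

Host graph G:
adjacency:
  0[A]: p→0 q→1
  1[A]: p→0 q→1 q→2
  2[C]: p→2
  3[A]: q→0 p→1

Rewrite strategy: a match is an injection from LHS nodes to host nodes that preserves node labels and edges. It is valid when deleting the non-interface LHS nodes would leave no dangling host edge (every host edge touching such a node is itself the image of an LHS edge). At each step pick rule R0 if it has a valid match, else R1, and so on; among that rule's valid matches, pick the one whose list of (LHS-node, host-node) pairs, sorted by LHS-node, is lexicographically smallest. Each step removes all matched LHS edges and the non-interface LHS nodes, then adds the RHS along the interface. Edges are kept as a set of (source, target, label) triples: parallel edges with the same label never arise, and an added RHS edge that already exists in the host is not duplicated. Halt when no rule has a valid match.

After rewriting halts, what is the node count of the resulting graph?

initial: |V|=4 |E|=8  E = 0-p->0 0-q->1 1-p->0 1-q->1 1-q->2 2-p->2 3-q->0 3-p->1
step 1: apply R2 at {0↦0, 1↦3, 2↦1}  → |V|=4 |E|=6  E = 0-p->0 0-q->1 1-q->1 1-q->2 2-p->2 3-p->1
step 2: apply R2 at {0↦1, 1↦0, 2↦3}  → |V|=4 |E|=4  E = 0-p->0 1-q->1 1-q->2 2-p->2
normal form: no rule applies after step 2
NF nodes: {0:A, 1:A, 2:C, 3:A}

Answer: 4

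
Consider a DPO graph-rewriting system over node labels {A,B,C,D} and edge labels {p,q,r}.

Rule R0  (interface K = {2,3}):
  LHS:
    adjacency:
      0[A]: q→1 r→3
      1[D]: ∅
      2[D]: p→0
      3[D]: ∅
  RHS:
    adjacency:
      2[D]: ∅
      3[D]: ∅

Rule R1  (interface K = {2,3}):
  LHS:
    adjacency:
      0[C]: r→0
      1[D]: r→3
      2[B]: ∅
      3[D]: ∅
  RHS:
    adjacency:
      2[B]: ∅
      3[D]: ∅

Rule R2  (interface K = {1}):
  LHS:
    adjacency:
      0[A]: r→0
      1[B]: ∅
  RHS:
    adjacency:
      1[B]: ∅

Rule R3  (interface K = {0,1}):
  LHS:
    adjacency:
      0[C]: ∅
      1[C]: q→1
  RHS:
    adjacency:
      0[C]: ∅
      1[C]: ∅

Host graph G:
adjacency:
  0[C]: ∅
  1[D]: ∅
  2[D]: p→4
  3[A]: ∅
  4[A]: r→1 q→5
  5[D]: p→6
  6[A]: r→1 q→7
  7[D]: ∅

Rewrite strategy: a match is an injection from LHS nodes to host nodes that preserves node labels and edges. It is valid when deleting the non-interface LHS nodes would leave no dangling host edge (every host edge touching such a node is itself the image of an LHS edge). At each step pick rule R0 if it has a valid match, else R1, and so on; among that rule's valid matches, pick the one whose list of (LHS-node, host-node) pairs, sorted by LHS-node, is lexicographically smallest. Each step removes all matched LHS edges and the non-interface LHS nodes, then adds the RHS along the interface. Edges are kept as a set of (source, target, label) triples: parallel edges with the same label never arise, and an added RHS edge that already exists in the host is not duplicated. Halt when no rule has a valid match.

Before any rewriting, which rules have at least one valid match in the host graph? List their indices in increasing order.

R0: 1 valid match — {0↦6, 1↦7, 2↦5, 3↦1}
R1: no valid match — LHS pattern not found
R2: no valid match — LHS pattern not found
R3: no valid match — LHS pattern not found

Answer: [R0]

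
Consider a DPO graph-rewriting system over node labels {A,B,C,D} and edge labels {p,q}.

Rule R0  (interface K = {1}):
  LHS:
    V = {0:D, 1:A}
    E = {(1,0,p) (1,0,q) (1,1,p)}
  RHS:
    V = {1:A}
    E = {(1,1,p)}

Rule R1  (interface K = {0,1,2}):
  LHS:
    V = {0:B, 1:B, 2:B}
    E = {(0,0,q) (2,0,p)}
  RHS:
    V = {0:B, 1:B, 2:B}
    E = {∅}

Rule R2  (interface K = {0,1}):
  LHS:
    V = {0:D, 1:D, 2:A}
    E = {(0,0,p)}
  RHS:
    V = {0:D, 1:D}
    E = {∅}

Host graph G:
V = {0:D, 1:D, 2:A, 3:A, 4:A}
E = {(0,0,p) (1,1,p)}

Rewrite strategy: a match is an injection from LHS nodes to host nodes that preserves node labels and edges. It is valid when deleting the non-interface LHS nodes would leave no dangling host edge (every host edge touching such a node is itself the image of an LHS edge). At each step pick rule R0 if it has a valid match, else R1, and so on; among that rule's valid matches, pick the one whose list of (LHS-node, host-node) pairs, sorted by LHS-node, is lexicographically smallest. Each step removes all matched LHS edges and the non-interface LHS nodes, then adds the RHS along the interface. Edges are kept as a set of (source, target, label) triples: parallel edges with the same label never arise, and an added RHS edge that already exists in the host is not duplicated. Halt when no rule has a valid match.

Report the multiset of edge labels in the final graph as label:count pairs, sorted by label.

[0] host  ⇒  5 nodes, 2 edges  {0-p->0 1-p->1}
[1] R2 @ {0↦0, 1↦1, 2↦2}  ⇒  4 nodes, 1 edges  {1-p->1}
[2] R2 @ {0↦1, 1↦0, 2↦3}  ⇒  3 nodes, 0 edges  {∅}
final graph: no rule applies after step 2
NF edges: []

Answer: (no edges)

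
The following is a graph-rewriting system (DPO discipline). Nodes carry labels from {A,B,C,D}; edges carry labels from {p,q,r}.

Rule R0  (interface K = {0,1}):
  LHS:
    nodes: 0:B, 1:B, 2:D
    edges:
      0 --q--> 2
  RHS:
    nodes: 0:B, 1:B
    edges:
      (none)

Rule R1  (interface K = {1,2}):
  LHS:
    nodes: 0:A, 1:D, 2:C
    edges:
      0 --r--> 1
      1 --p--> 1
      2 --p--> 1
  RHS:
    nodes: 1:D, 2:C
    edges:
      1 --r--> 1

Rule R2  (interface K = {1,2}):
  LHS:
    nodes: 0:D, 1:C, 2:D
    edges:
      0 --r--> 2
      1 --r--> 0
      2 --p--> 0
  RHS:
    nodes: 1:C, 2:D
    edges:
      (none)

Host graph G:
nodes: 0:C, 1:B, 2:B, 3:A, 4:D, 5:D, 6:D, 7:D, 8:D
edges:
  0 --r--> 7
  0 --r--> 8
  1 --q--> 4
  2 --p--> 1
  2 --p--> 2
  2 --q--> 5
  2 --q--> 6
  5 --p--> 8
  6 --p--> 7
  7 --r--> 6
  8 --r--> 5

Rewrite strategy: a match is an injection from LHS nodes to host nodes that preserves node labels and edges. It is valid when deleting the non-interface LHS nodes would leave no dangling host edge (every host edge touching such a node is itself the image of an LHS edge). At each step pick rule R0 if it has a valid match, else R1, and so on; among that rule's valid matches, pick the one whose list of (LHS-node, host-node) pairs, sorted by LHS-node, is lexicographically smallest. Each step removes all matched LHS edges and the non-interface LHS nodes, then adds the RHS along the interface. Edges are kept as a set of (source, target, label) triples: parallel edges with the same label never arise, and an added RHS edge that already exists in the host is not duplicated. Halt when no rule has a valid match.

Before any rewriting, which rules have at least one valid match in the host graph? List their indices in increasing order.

R0: 1 valid match — {0↦1, 1↦2, 2↦4}
R1: no valid match — LHS pattern not found
R2: 2 valid matches — {0↦7, 1↦0, 2↦6}, {0↦8, 1↦0, 2↦5}

Answer: [R0,R2]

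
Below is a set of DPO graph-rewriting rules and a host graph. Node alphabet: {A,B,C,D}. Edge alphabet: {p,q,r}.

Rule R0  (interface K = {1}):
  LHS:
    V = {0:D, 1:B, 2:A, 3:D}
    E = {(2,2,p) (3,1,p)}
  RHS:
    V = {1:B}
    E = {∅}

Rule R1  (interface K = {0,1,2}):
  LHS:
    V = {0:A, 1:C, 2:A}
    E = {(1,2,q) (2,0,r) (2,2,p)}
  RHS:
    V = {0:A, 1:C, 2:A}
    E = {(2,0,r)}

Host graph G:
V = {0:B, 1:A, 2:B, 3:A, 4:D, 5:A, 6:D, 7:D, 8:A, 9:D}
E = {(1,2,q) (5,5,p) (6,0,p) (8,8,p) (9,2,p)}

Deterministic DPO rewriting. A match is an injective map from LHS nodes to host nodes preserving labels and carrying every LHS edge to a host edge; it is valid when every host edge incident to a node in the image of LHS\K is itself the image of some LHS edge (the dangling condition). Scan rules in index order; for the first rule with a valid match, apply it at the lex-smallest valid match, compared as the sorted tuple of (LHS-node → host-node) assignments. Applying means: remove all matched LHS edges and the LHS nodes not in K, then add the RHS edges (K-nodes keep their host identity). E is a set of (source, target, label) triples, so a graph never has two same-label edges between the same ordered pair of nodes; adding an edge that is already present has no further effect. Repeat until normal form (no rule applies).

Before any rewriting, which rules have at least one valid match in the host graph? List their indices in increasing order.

R0: 8 valid matches — {0↦4, 1↦0, 2↦5, 3↦6}, {0↦4, 1↦0, 2↦8, 3↦6}, {0↦4, 1↦2, 2↦5, 3↦9} (+5 more)
R1: no valid match — LHS pattern not found

Answer: [R0]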